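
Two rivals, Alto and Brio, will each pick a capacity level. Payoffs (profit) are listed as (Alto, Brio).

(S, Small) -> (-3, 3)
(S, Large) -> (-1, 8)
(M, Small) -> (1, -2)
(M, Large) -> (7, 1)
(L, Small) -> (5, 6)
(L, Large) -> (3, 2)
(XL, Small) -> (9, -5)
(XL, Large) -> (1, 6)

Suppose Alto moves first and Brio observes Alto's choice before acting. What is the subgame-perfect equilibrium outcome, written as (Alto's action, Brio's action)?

(M, Large)

Backward induction with Alto moving first.
- S: BR = Large, leader payoff -1.
- M: BR = Large, leader payoff 7.
- L: BR = Small, leader payoff 5.
- XL: BR = Large, leader payoff 1.
Maximizing over -1, 7, 5, 1, Alto chooses M. Subgame-perfect outcome: (M, Large) with payoffs (7, 1).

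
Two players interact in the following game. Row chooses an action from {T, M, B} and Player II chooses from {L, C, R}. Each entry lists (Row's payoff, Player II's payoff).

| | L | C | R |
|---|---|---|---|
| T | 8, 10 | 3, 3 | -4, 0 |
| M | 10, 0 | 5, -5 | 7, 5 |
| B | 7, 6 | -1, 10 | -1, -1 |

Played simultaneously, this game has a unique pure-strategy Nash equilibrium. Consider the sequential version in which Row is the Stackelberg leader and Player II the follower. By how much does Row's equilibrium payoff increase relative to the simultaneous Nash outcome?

1

Player II best-responds to each possible Row move:
- T: Player II compares 10, 3, 0 and picks L; Row would get 8.
- M: Player II compares 0, -5, 5 and picks R; Row would get 7.
- B: Player II compares 6, 10, -1 and picks C; Row would get -1.
Row's induced payoffs are 8, 7, -1, so Row commits to T. Subgame-perfect outcome: (T, L) with payoffs (8, 10).
Under simultaneous play:
Row's best replies: L→M; C→M; R→M.
Player II's best replies: T→L; M→R; B→C.
The unique mutual best reply is (M, R), giving (7, 5).
Row's commitment gain: 8 − 7 = 1.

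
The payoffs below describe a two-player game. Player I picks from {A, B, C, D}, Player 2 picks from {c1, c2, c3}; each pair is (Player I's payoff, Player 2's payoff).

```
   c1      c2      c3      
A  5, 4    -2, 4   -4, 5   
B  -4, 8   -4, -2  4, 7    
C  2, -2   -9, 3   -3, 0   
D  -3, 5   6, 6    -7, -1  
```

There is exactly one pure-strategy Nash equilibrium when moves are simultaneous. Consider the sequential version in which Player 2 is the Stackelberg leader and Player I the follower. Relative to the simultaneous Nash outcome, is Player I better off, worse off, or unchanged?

worse off

Solve by backward induction (Player 2 leads).
- c1: Player I compares 5, -4, 2, -3 and picks A; Player 2 would get 4.
- c2: Player I compares -2, -4, -9, 6 and picks D; Player 2 would get 6.
- c3: Player I compares -4, 4, -3, -7 and picks B; Player 2 would get 7.
Among 4, 6, 7, the best is 7 at c3. Subgame-perfect outcome: (B, c3) with payoffs (4, 7).
Under simultaneous play:
Player I's best replies: c1→A; c2→D; c3→B.
Player 2's best replies: A→c3; B→c1; C→c2; D→c2.
Only (D, c2) has each player best-responding; Nash payoffs (6, 6).
Player I earns 4 sequentially versus 6 at the Nash outcome: worse off.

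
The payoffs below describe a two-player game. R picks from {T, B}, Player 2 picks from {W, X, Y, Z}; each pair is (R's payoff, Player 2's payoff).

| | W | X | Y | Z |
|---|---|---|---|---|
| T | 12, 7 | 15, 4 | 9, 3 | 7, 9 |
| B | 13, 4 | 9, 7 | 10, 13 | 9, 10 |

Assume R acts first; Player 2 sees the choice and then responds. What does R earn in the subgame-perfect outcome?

Backward induction with R moving first.
- T: BR = Z, leader payoff 7.
- B: BR = Y, leader payoff 10.
Among 7, 10, the best is 10 at B. Subgame-perfect outcome: (B, Y) with payoffs (10, 13).

10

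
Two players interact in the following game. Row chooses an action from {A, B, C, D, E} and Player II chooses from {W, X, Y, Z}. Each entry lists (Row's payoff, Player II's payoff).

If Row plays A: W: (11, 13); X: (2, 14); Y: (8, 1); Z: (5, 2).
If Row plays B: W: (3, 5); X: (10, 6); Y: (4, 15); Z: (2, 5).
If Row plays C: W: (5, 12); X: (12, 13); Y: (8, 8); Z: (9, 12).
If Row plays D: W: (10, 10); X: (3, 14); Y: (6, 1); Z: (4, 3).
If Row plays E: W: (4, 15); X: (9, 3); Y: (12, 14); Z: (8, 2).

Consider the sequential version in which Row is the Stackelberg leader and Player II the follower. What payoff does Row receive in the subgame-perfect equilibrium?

Player II best-responds to each possible Row move:
- A: BR = X, leader payoff 2.
- B: BR = Y, leader payoff 4.
- C: BR = X, leader payoff 12.
- D: BR = X, leader payoff 3.
- E: BR = W, leader payoff 4.
Maximizing over 2, 4, 12, 3, 4, Row chooses C. Subgame-perfect outcome: (C, X) with payoffs (12, 13).

12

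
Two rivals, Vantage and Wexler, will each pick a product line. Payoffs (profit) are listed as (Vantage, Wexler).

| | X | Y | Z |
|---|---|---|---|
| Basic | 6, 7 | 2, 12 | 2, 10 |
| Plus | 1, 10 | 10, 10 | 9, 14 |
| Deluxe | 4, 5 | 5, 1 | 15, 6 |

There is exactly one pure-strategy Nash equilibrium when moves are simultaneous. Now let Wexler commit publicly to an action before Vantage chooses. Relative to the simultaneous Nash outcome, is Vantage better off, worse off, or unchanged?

Vantage best-responds to each possible Wexler move:
- X: Vantage compares 6, 1, 4 and picks Basic; Wexler would get 7.
- Y: Vantage compares 2, 10, 5 and picks Plus; Wexler would get 10.
- Z: Vantage compares 2, 9, 15 and picks Deluxe; Wexler would get 6.
Among 7, 10, 6, the best is 10 at Y. Subgame-perfect outcome: (Plus, Y) with payoffs (10, 10).
For the simultaneous game, intersect best replies.
Vantage's best replies: X→Basic; Y→Plus; Z→Deluxe.
Wexler's best replies: Basic→Y; Plus→Z; Deluxe→Z.
The unique mutual best reply is (Deluxe, Z), giving (15, 6).
Vantage earns 10 sequentially versus 15 at the Nash outcome: worse off.

worse off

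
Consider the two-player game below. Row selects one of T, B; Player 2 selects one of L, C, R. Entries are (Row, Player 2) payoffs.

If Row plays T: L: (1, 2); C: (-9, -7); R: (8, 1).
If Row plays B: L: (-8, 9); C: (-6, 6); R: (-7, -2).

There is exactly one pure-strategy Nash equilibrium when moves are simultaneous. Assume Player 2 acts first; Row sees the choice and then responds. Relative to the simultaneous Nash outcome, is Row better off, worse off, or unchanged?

worse off

Solve by backward induction (Player 2 leads).
- L: Row compares 1, -8 and picks T; Player 2 would get 2.
- C: Row compares -9, -6 and picks B; Player 2 would get 6.
- R: Row compares 8, -7 and picks T; Player 2 would get 1.
Maximizing over 2, 6, 1, Player 2 chooses C. Subgame-perfect outcome: (B, C) with payoffs (-6, 6).
Under simultaneous play:
Row's best replies: L→T; C→B; R→T.
Player 2's best replies: T→L; B→L.
The unique mutual best reply is (T, L), giving (1, 2).
Row earns -6 sequentially versus 1 at the Nash outcome: worse off.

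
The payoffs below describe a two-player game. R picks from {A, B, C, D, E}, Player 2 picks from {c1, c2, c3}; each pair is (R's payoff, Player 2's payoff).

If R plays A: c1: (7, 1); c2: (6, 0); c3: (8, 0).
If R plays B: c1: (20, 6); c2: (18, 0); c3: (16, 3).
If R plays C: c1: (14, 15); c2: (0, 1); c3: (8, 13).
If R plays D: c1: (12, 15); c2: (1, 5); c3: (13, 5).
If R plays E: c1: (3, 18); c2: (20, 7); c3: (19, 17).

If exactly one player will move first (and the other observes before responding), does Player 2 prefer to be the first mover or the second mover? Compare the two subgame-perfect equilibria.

first

If R leads: Player 2's best replies are A→c1, B→c1, C→c1, D→c1, E→c1; R's induced payoffs 7, 20, 14, 12, 3; outcome (B, c1), payoffs (20, 6).
If Player 2 leads: R's best replies are c1→B, c2→E, c3→E; Player 2's induced payoffs 6, 7, 17; outcome (E, c3), payoffs (19, 17).
Player 2 gets 17 moving first and 6 moving second, so Player 2 prefers to move first.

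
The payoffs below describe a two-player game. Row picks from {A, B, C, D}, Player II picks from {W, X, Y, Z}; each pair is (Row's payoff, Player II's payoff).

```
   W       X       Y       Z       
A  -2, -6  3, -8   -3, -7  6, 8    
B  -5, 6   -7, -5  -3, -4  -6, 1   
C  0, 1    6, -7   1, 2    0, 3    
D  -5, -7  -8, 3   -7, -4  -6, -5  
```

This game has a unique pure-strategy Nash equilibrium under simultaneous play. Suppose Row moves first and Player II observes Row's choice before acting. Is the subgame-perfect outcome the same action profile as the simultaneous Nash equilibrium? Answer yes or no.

Work backward from Player II's decision.
- A: Player II compares -6, -8, -7, 8 and picks Z; Row would get 6.
- B: Player II compares 6, -5, -4, 1 and picks W; Row would get -5.
- C: Player II compares 1, -7, 2, 3 and picks Z; Row would get 0.
- D: Player II compares -7, 3, -4, -5 and picks X; Row would get -8.
Maximizing over 6, -5, 0, -8, Row chooses A. Subgame-perfect outcome: (A, Z) with payoffs (6, 8).
For the simultaneous game, intersect best replies.
Row's best replies: W→C; X→C; Y→C; Z→A.
Player II's best replies: A→Z; B→W; C→Z; D→X.
The unique mutual best reply is (A, Z), giving (6, 8).
Sequential outcome (A, Z) coincides with the Nash profile (A, Z).

yes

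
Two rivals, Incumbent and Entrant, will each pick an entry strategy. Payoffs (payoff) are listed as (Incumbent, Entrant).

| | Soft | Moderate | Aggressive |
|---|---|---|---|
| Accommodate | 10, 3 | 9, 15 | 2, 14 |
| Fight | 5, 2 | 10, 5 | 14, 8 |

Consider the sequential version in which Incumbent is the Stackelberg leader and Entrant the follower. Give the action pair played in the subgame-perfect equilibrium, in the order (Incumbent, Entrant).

Backward induction with Incumbent moving first.
- Accommodate → Entrant plays Moderate (best of 3, 15, 14); Incumbent gets 9.
- Fight → Entrant plays Aggressive (best of 2, 5, 8); Incumbent gets 14.
Maximizing over 9, 14, Incumbent chooses Fight. Subgame-perfect outcome: (Fight, Aggressive) with payoffs (14, 8).

(Fight, Aggressive)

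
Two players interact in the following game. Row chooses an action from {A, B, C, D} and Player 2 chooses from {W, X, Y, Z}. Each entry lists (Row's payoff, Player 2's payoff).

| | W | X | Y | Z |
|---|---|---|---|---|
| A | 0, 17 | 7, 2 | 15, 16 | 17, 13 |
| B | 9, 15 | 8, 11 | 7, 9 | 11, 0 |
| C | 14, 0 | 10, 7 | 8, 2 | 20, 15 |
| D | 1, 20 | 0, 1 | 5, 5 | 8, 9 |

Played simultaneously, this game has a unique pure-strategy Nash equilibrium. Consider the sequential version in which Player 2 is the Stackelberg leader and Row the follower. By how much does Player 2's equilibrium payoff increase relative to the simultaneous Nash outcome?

1

Solve by backward induction (Player 2 leads).
- W: BR = C, leader payoff 0.
- X: BR = C, leader payoff 7.
- Y: BR = A, leader payoff 16.
- Z: BR = C, leader payoff 15.
Player 2's induced payoffs are 0, 7, 16, 15, so Player 2 commits to Y. Subgame-perfect outcome: (A, Y) with payoffs (15, 16).
For the simultaneous game, intersect best replies.
Row's best replies: W→C; X→C; Y→A; Z→C.
Player 2's best replies: A→W; B→W; C→Z; D→W.
The unique mutual best reply is (C, Z), giving (20, 15).
Player 2's commitment gain: 16 − 15 = 1.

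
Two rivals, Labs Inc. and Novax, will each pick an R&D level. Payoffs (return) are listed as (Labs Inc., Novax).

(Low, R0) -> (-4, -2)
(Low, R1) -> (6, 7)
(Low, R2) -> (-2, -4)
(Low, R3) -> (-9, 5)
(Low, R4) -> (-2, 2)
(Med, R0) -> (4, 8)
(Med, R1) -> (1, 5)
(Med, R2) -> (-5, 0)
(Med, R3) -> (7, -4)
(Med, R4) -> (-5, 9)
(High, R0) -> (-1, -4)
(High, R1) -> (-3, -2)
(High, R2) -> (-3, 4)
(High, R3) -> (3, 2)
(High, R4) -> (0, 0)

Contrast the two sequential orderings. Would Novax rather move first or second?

first

If Labs Inc. leads: Novax's best replies are Low→R1, Med→R4, High→R2; Labs Inc.'s induced payoffs 6, -5, -3; outcome (Low, R1), payoffs (6, 7).
If Novax leads: Labs Inc.'s best replies are R0→Med, R1→Low, R2→Low, R3→Med, R4→High; Novax's induced payoffs 8, 7, -4, -4, 0; outcome (Med, R0), payoffs (4, 8).
Novax gets 8 moving first and 7 moving second, so Novax prefers to move first.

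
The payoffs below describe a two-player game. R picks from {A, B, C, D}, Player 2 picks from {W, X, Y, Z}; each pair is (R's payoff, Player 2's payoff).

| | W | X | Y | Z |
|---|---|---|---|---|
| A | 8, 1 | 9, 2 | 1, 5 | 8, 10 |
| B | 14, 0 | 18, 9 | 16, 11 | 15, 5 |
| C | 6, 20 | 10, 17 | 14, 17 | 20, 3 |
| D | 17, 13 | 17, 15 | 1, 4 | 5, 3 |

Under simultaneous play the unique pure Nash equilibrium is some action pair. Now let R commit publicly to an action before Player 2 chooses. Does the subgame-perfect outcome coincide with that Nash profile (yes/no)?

Backward induction with R moving first.
- A → Player 2 plays Z (best of 1, 2, 5, 10); R gets 8.
- B → Player 2 plays Y (best of 0, 9, 11, 5); R gets 16.
- C → Player 2 plays W (best of 20, 17, 17, 3); R gets 6.
- D → Player 2 plays X (best of 13, 15, 4, 3); R gets 17.
Maximizing over 8, 16, 6, 17, R chooses D. Subgame-perfect outcome: (D, X) with payoffs (17, 15).
Now find the simultaneous Nash equilibrium.
R's best replies: W→D; X→B; Y→B; Z→C.
Player 2's best replies: A→Z; B→Y; C→W; D→X.
The unique mutual best reply is (B, Y), giving (16, 11).
Sequential outcome (D, X) differs from the Nash profile (B, Y).

no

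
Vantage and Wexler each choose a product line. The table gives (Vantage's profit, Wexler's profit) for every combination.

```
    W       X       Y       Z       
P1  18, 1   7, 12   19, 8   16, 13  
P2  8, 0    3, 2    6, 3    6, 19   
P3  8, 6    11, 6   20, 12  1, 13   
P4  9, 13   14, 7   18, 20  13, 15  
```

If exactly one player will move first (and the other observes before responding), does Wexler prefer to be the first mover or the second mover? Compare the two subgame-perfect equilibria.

second

If Vantage leads: Wexler's best replies are P1→Z, P2→Z, P3→Z, P4→Y; Vantage's induced payoffs 16, 6, 1, 18; outcome (P4, Y), payoffs (18, 20).
If Wexler leads: Vantage's best replies are W→P1, X→P4, Y→P3, Z→P1; Wexler's induced payoffs 1, 7, 12, 13; outcome (P1, Z), payoffs (16, 13).
Wexler gets 13 moving first and 20 moving second, so Wexler prefers to move second.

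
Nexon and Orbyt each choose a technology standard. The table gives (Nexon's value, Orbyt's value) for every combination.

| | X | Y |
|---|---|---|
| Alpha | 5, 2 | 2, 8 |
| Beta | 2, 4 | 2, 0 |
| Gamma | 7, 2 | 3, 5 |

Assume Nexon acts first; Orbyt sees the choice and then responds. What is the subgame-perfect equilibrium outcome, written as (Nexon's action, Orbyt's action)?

(Gamma, Y)

Orbyt best-responds to each possible Nexon move:
- Alpha: Orbyt compares 2, 8 and picks Y; Nexon would get 2.
- Beta: Orbyt compares 4, 0 and picks X; Nexon would get 2.
- Gamma: Orbyt compares 2, 5 and picks Y; Nexon would get 3.
Nexon's induced payoffs are 2, 2, 3, so Nexon commits to Gamma. Subgame-perfect outcome: (Gamma, Y) with payoffs (3, 5).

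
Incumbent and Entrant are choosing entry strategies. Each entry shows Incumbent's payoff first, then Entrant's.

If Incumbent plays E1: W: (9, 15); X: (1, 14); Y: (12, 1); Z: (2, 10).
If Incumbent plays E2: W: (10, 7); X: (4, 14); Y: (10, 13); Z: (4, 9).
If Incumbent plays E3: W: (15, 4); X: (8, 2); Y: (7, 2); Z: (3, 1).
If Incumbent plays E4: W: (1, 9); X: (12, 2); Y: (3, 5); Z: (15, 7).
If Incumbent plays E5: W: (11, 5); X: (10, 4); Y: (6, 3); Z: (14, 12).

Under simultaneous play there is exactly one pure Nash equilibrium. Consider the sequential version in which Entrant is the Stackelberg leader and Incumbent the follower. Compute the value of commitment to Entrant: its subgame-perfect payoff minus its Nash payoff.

Solve by backward induction (Entrant leads).
- W: Incumbent compares 9, 10, 15, 1, 11 and picks E3; Entrant would get 4.
- X: Incumbent compares 1, 4, 8, 12, 10 and picks E4; Entrant would get 2.
- Y: Incumbent compares 12, 10, 7, 3, 6 and picks E1; Entrant would get 1.
- Z: Incumbent compares 2, 4, 3, 15, 14 and picks E4; Entrant would get 7.
Entrant's induced payoffs are 4, 2, 1, 7, so Entrant commits to Z. Subgame-perfect outcome: (E4, Z) with payoffs (15, 7).
For the simultaneous game, intersect best replies.
Incumbent's best replies: W→E3; X→E4; Y→E1; Z→E4.
Entrant's best replies: E1→W; E2→X; E3→W; E4→W; E5→Z.
Only (E3, W) has each player best-responding; Nash payoffs (15, 4).
Entrant's commitment gain: 7 − 4 = 3.

3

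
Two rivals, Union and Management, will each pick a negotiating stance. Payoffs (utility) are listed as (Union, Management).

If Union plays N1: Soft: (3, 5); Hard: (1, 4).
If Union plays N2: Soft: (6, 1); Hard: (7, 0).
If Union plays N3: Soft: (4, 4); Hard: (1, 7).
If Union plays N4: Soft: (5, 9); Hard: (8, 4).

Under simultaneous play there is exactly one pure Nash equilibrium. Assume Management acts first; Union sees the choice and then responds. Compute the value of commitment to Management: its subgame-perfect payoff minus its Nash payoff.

Union best-responds to each possible Management move:
- Soft: BR = N2, leader payoff 1.
- Hard: BR = N4, leader payoff 4.
Management's induced payoffs are 1, 4, so Management commits to Hard. Subgame-perfect outcome: (N4, Hard) with payoffs (8, 4).
Now find the simultaneous Nash equilibrium.
Union's best replies: Soft→N2; Hard→N4.
Management's best replies: N1→Soft; N2→Soft; N3→Hard; N4→Soft.
Only (N2, Soft) has each player best-responding; Nash payoffs (6, 1).
Management's commitment gain: 4 − 1 = 3.

3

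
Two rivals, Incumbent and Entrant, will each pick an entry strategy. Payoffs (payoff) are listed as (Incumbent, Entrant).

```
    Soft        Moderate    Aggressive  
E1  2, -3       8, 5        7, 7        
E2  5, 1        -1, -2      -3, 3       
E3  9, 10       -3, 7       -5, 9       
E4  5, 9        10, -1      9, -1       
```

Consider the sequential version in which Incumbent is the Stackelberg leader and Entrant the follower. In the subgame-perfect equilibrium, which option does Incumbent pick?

E3

Backward induction with Incumbent moving first.
- E1 → Entrant plays Aggressive (best of -3, 5, 7); Incumbent gets 7.
- E2 → Entrant plays Aggressive (best of 1, -2, 3); Incumbent gets -3.
- E3 → Entrant plays Soft (best of 10, 7, 9); Incumbent gets 9.
- E4 → Entrant plays Soft (best of 9, -1, -1); Incumbent gets 5.
Maximizing over 7, -3, 9, 5, Incumbent chooses E3. Subgame-perfect outcome: (E3, Soft) with payoffs (9, 10).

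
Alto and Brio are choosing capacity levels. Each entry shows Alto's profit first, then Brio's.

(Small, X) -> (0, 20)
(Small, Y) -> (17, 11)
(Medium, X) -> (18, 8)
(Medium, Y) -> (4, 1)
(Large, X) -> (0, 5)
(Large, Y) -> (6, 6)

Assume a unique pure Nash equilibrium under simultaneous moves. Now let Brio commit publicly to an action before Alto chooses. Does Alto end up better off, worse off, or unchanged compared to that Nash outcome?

worse off

Solve by backward induction (Brio leads).
- X: BR = Medium, leader payoff 8.
- Y: BR = Small, leader payoff 11.
Among 8, 11, the best is 11 at Y. Subgame-perfect outcome: (Small, Y) with payoffs (17, 11).
For the simultaneous game, intersect best replies.
Alto's best replies: X→Medium; Y→Small.
Brio's best replies: Small→X; Medium→X; Large→Y.
The unique mutual best reply is (Medium, X), giving (18, 8).
Alto earns 17 sequentially versus 18 at the Nash outcome: worse off.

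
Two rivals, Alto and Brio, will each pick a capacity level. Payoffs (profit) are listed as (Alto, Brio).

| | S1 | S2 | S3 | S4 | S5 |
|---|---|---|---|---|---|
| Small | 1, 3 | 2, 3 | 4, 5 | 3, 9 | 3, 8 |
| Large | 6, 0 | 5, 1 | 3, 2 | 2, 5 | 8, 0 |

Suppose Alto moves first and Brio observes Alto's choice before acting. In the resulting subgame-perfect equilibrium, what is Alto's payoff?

Brio best-responds to each possible Alto move:
- Small → Brio plays S4 (best of 3, 3, 5, 9, 8); Alto gets 3.
- Large → Brio plays S4 (best of 0, 1, 2, 5, 0); Alto gets 2.
Maximizing over 3, 2, Alto chooses Small. Subgame-perfect outcome: (Small, S4) with payoffs (3, 9).

3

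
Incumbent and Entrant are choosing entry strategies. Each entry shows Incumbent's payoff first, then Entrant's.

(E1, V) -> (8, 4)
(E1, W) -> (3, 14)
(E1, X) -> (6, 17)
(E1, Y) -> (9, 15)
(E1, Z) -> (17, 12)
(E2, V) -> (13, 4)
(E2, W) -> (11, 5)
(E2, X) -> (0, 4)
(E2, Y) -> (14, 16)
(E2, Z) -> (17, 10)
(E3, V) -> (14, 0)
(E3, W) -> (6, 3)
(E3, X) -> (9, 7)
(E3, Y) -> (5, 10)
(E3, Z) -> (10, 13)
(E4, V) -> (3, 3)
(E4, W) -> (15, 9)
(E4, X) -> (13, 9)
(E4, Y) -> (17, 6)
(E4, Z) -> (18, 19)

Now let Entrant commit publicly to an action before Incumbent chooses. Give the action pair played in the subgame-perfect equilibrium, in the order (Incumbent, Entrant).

(E4, Z)

Solve by backward induction (Entrant leads).
- V: BR = E3, leader payoff 0.
- W: BR = E4, leader payoff 9.
- X: BR = E4, leader payoff 9.
- Y: BR = E4, leader payoff 6.
- Z: BR = E4, leader payoff 19.
Maximizing over 0, 9, 9, 6, 19, Entrant chooses Z. Subgame-perfect outcome: (E4, Z) with payoffs (18, 19).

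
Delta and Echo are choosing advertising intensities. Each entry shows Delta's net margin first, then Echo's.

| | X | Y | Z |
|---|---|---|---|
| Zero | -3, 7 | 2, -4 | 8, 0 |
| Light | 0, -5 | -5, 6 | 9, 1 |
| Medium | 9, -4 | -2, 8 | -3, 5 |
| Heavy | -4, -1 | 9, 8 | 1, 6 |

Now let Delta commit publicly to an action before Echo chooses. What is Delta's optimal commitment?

Solve by backward induction (Delta leads).
- Zero: Echo compares 7, -4, 0 and picks X; Delta would get -3.
- Light: Echo compares -5, 6, 1 and picks Y; Delta would get -5.
- Medium: Echo compares -4, 8, 5 and picks Y; Delta would get -2.
- Heavy: Echo compares -1, 8, 6 and picks Y; Delta would get 9.
Among -3, -5, -2, 9, the best is 9 at Heavy. Subgame-perfect outcome: (Heavy, Y) with payoffs (9, 8).

Heavy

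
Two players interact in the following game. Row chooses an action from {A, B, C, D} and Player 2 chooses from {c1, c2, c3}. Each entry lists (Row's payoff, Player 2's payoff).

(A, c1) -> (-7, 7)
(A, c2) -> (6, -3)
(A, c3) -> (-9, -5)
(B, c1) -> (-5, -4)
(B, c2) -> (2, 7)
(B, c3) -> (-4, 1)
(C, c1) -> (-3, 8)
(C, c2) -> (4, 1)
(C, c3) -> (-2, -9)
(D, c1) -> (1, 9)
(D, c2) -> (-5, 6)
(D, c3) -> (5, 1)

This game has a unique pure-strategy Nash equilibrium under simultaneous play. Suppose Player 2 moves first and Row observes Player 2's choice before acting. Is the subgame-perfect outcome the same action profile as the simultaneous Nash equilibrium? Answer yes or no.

Solve by backward induction (Player 2 leads).
- c1: BR = D, leader payoff 9.
- c2: BR = A, leader payoff -3.
- c3: BR = D, leader payoff 1.
Maximizing over 9, -3, 1, Player 2 chooses c1. Subgame-perfect outcome: (D, c1) with payoffs (1, 9).
For the simultaneous game, intersect best replies.
Row's best replies: c1→D; c2→A; c3→D.
Player 2's best replies: A→c1; B→c2; C→c1; D→c1.
Only (D, c1) has each player best-responding; Nash payoffs (1, 9).
Sequential outcome (D, c1) coincides with the Nash profile (D, c1).

yes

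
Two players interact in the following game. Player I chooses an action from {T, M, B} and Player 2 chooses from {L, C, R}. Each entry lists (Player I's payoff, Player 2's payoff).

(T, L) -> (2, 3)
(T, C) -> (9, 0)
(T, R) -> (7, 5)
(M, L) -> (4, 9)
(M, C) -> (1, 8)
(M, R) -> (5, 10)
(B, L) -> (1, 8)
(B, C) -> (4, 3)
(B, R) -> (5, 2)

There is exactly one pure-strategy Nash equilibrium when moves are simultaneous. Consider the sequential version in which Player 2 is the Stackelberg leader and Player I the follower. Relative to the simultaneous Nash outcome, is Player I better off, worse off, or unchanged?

worse off

Work backward from Player I's decision.
- L → Player I plays M (best of 2, 4, 1); Player 2 gets 9.
- C → Player I plays T (best of 9, 1, 4); Player 2 gets 0.
- R → Player I plays T (best of 7, 5, 5); Player 2 gets 5.
Maximizing over 9, 0, 5, Player 2 chooses L. Subgame-perfect outcome: (M, L) with payoffs (4, 9).
For the simultaneous game, intersect best replies.
Player I's best replies: L→M; C→T; R→T.
Player 2's best replies: T→R; M→R; B→L.
The unique mutual best reply is (T, R), giving (7, 5).
Player I earns 4 sequentially versus 7 at the Nash outcome: worse off.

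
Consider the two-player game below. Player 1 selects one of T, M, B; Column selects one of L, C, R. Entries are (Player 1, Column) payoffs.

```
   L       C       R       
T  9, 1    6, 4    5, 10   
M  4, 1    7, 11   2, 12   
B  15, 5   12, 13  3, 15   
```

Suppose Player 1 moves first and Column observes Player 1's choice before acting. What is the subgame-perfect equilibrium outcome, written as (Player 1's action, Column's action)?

(T, R)

Work backward from Column's decision.
- T: Column compares 1, 4, 10 and picks R; Player 1 would get 5.
- M: Column compares 1, 11, 12 and picks R; Player 1 would get 2.
- B: Column compares 5, 13, 15 and picks R; Player 1 would get 3.
Player 1's induced payoffs are 5, 2, 3, so Player 1 commits to T. Subgame-perfect outcome: (T, R) with payoffs (5, 10).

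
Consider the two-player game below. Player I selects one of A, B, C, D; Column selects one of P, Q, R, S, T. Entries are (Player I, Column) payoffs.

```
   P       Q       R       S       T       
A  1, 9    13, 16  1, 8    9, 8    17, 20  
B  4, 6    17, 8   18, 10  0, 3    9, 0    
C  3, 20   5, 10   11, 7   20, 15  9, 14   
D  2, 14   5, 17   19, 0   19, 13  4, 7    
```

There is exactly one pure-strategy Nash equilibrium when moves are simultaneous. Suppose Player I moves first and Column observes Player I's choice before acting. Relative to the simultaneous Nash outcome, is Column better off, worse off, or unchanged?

worse off

Work backward from Column's decision.
- A: BR = T, leader payoff 17.
- B: BR = R, leader payoff 18.
- C: BR = P, leader payoff 3.
- D: BR = Q, leader payoff 5.
Maximizing over 17, 18, 3, 5, Player I chooses B. Subgame-perfect outcome: (B, R) with payoffs (18, 10).
Now find the simultaneous Nash equilibrium.
Player I's best replies: P→B; Q→B; R→D; S→C; T→A.
Column's best replies: A→T; B→R; C→P; D→Q.
Only (A, T) has each player best-responding; Nash payoffs (17, 20).
Column earns 10 sequentially versus 20 at the Nash outcome: worse off.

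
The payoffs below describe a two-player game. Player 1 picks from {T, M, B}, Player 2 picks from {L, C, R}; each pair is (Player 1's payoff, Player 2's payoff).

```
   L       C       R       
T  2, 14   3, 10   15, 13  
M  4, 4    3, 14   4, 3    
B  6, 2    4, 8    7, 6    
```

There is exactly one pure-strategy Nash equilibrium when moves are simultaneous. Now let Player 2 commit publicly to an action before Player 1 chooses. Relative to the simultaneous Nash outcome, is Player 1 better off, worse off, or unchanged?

better off

Work backward from Player 1's decision.
- L: BR = B, leader payoff 2.
- C: BR = B, leader payoff 8.
- R: BR = T, leader payoff 13.
Maximizing over 2, 8, 13, Player 2 chooses R. Subgame-perfect outcome: (T, R) with payoffs (15, 13).
For the simultaneous game, intersect best replies.
Player 1's best replies: L→B; C→B; R→T.
Player 2's best replies: T→L; M→C; B→C.
Only (B, C) has each player best-responding; Nash payoffs (4, 8).
Player 1 earns 15 sequentially versus 4 at the Nash outcome: better off.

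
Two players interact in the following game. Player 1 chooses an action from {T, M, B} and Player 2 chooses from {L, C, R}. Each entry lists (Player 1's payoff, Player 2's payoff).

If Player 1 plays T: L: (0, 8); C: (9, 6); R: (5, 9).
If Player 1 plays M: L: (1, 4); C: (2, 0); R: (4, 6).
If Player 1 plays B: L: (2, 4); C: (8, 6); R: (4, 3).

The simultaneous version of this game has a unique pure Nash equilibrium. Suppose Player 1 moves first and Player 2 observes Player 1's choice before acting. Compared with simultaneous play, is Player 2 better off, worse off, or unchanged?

Solve by backward induction (Player 1 leads).
- T: Player 2 compares 8, 6, 9 and picks R; Player 1 would get 5.
- M: Player 2 compares 4, 0, 6 and picks R; Player 1 would get 4.
- B: Player 2 compares 4, 6, 3 and picks C; Player 1 would get 8.
Maximizing over 5, 4, 8, Player 1 chooses B. Subgame-perfect outcome: (B, C) with payoffs (8, 6).
Under simultaneous play:
Player 1's best replies: L→B; C→T; R→T.
Player 2's best replies: T→R; M→R; B→C.
Only (T, R) has each player best-responding; Nash payoffs (5, 9).
Player 2 earns 6 sequentially versus 9 at the Nash outcome: worse off.

worse off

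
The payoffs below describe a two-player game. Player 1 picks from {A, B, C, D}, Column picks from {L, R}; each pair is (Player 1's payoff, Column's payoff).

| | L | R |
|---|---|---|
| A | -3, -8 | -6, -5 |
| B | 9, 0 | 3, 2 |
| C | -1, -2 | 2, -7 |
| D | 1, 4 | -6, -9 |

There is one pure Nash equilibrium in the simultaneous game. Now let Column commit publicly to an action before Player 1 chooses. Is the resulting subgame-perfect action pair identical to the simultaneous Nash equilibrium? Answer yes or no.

yes

Player 1 best-responds to each possible Column move:
- L → Player 1 plays B (best of -3, 9, -1, 1); Column gets 0.
- R → Player 1 plays B (best of -6, 3, 2, -6); Column gets 2.
Column's induced payoffs are 0, 2, so Column commits to R. Subgame-perfect outcome: (B, R) with payoffs (3, 2).
Under simultaneous play:
Player 1's best replies: L→B; R→B.
Column's best replies: A→R; B→R; C→L; D→L.
The unique mutual best reply is (B, R), giving (3, 2).
Sequential outcome (B, R) coincides with the Nash profile (B, R).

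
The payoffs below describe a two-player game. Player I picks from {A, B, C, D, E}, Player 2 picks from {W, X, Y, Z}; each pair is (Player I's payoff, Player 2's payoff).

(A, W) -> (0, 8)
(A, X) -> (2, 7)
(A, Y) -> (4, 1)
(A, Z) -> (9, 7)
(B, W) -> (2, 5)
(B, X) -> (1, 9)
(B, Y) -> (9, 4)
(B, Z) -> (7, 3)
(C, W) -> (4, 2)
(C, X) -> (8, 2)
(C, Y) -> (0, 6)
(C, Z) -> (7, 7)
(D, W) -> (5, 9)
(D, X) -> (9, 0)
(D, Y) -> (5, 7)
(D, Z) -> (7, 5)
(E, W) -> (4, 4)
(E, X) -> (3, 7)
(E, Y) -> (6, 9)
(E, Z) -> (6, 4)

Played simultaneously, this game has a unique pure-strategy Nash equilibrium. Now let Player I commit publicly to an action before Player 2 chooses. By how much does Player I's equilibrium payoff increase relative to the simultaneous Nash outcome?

2

Player 2 best-responds to each possible Player I move:
- A: Player 2 compares 8, 7, 1, 7 and picks W; Player I would get 0.
- B: Player 2 compares 5, 9, 4, 3 and picks X; Player I would get 1.
- C: Player 2 compares 2, 2, 6, 7 and picks Z; Player I would get 7.
- D: Player 2 compares 9, 0, 7, 5 and picks W; Player I would get 5.
- E: Player 2 compares 4, 7, 9, 4 and picks Y; Player I would get 6.
Among 0, 1, 7, 5, 6, the best is 7 at C. Subgame-perfect outcome: (C, Z) with payoffs (7, 7).
For the simultaneous game, intersect best replies.
Player I's best replies: W→D; X→D; Y→B; Z→A.
Player 2's best replies: A→W; B→X; C→Z; D→W; E→Y.
Only (D, W) has each player best-responding; Nash payoffs (5, 9).
Player I's commitment gain: 7 − 5 = 2.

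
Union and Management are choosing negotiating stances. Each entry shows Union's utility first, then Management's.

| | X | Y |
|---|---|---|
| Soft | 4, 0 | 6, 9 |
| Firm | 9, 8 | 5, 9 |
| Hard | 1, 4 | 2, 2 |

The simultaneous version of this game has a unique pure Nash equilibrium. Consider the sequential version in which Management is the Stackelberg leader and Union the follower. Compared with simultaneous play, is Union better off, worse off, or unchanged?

Work backward from Union's decision.
- X: BR = Firm, leader payoff 8.
- Y: BR = Soft, leader payoff 9.
Among 8, 9, the best is 9 at Y. Subgame-perfect outcome: (Soft, Y) with payoffs (6, 9).
Now find the simultaneous Nash equilibrium.
Union's best replies: X→Firm; Y→Soft.
Management's best replies: Soft→Y; Firm→Y; Hard→X.
The unique mutual best reply is (Soft, Y), giving (6, 9).
Union earns 6 sequentially versus 6 at the Nash outcome: unchanged.

unchanged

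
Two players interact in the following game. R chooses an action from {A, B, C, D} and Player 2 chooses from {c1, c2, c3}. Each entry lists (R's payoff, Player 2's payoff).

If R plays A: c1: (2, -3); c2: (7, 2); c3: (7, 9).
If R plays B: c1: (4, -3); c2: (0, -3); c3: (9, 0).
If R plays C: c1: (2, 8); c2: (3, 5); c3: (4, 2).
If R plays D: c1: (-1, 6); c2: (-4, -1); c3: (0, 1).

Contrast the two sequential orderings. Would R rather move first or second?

first

If R leads: Player 2's best replies are A→c3, B→c3, C→c1, D→c1; R's induced payoffs 7, 9, 2, -1; outcome (B, c3), payoffs (9, 0).
If Player 2 leads: R's best replies are c1→B, c2→A, c3→B; Player 2's induced payoffs -3, 2, 0; outcome (A, c2), payoffs (7, 2).
R gets 9 moving first and 7 moving second, so R prefers to move first.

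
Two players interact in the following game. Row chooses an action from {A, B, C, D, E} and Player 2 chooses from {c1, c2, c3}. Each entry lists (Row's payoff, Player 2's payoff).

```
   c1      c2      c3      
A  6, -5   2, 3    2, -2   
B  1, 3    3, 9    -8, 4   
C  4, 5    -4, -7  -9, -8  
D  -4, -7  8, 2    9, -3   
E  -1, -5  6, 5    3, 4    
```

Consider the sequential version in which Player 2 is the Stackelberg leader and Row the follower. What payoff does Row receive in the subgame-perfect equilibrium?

Solve by backward induction (Player 2 leads).
- c1: BR = A, leader payoff -5.
- c2: BR = D, leader payoff 2.
- c3: BR = D, leader payoff -3.
Player 2's induced payoffs are -5, 2, -3, so Player 2 commits to c2. Subgame-perfect outcome: (D, c2) with payoffs (8, 2).

8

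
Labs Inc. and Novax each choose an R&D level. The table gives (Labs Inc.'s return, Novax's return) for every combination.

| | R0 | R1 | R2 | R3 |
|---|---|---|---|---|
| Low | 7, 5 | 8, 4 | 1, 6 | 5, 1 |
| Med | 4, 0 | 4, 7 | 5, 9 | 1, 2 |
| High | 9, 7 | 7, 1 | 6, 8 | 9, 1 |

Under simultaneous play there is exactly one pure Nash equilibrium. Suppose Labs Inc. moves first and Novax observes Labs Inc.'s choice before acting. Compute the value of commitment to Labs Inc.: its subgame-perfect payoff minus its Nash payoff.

Novax best-responds to each possible Labs Inc. move:
- Low → Novax plays R2 (best of 5, 4, 6, 1); Labs Inc. gets 1.
- Med → Novax plays R2 (best of 0, 7, 9, 2); Labs Inc. gets 5.
- High → Novax plays R2 (best of 7, 1, 8, 1); Labs Inc. gets 6.
Maximizing over 1, 5, 6, Labs Inc. chooses High. Subgame-perfect outcome: (High, R2) with payoffs (6, 8).
Under simultaneous play:
Labs Inc.'s best replies: R0→High; R1→Low; R2→High; R3→High.
Novax's best replies: Low→R2; Med→R2; High→R2.
The unique mutual best reply is (High, R2), giving (6, 8).
Labs Inc.'s commitment gain: 6 − 6 = 0.

0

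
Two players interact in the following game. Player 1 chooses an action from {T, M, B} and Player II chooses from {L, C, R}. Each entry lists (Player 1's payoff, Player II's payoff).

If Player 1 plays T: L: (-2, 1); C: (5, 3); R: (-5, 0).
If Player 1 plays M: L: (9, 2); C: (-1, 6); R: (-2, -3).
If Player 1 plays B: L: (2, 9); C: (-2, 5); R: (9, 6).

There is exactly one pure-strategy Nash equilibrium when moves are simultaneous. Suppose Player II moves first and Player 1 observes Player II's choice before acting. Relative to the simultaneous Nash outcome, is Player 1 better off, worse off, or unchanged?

Backward induction with Player II moving first.
- L: Player 1 compares -2, 9, 2 and picks M; Player II would get 2.
- C: Player 1 compares 5, -1, -2 and picks T; Player II would get 3.
- R: Player 1 compares -5, -2, 9 and picks B; Player II would get 6.
Maximizing over 2, 3, 6, Player II chooses R. Subgame-perfect outcome: (B, R) with payoffs (9, 6).
Now find the simultaneous Nash equilibrium.
Player 1's best replies: L→M; C→T; R→B.
Player II's best replies: T→C; M→C; B→L.
Only (T, C) has each player best-responding; Nash payoffs (5, 3).
Player 1 earns 9 sequentially versus 5 at the Nash outcome: better off.

better off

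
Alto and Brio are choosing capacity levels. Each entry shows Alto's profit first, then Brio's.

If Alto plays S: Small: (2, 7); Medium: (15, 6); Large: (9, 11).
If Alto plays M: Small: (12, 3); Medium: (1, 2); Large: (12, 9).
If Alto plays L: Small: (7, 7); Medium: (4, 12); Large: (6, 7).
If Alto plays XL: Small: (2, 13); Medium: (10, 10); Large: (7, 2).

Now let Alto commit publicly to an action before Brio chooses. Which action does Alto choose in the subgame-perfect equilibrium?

M

Work backward from Brio's decision.
- S: BR = Large, leader payoff 9.
- M: BR = Large, leader payoff 12.
- L: BR = Medium, leader payoff 4.
- XL: BR = Small, leader payoff 2.
Alto's induced payoffs are 9, 12, 4, 2, so Alto commits to M. Subgame-perfect outcome: (M, Large) with payoffs (12, 9).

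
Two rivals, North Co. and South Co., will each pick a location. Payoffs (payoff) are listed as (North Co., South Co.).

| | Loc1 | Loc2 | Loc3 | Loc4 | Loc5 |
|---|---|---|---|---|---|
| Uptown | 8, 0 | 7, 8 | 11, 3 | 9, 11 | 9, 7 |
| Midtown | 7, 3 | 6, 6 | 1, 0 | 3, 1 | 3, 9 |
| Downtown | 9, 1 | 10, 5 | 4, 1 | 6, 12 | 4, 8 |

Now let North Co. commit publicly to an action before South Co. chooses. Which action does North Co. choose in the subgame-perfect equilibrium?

Uptown

Backward induction with North Co. moving first.
- Uptown: South Co. compares 0, 8, 3, 11, 7 and picks Loc4; North Co. would get 9.
- Midtown: South Co. compares 3, 6, 0, 1, 9 and picks Loc5; North Co. would get 3.
- Downtown: South Co. compares 1, 5, 1, 12, 8 and picks Loc4; North Co. would get 6.
Among 9, 3, 6, the best is 9 at Uptown. Subgame-perfect outcome: (Uptown, Loc4) with payoffs (9, 11).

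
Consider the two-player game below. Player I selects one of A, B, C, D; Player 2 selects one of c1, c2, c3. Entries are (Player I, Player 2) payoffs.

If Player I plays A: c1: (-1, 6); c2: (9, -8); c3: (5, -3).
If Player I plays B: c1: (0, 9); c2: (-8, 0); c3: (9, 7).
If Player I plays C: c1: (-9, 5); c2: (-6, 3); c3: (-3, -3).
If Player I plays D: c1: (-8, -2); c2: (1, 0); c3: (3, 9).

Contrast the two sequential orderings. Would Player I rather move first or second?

first

If Player I leads: Player 2's best replies are A→c1, B→c1, C→c1, D→c3; Player I's induced payoffs -1, 0, -9, 3; outcome (D, c3), payoffs (3, 9).
If Player 2 leads: Player I's best replies are c1→B, c2→A, c3→B; Player 2's induced payoffs 9, -8, 7; outcome (B, c1), payoffs (0, 9).
Player I gets 3 moving first and 0 moving second, so Player I prefers to move first.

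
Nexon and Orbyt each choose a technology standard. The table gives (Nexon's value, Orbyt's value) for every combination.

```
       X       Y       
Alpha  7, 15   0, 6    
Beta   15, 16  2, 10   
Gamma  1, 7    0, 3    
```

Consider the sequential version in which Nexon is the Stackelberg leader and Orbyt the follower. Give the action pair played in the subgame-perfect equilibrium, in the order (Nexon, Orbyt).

(Beta, X)

Backward induction with Nexon moving first.
- Alpha → Orbyt plays X (best of 15, 6); Nexon gets 7.
- Beta → Orbyt plays X (best of 16, 10); Nexon gets 15.
- Gamma → Orbyt plays X (best of 7, 3); Nexon gets 1.
Maximizing over 7, 15, 1, Nexon chooses Beta. Subgame-perfect outcome: (Beta, X) with payoffs (15, 16).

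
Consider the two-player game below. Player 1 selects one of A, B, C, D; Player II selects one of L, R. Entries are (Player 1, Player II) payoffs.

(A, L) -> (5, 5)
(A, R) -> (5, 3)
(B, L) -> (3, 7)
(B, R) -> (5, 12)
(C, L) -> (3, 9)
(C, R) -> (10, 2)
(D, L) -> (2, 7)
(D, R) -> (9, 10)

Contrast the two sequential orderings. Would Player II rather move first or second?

If Player 1 leads: Player II's best replies are A→L, B→R, C→L, D→R; Player 1's induced payoffs 5, 5, 3, 9; outcome (D, R), payoffs (9, 10).
If Player II leads: Player 1's best replies are L→A, R→C; Player II's induced payoffs 5, 2; outcome (A, L), payoffs (5, 5).
Player II gets 5 moving first and 10 moving second, so Player II prefers to move second.

second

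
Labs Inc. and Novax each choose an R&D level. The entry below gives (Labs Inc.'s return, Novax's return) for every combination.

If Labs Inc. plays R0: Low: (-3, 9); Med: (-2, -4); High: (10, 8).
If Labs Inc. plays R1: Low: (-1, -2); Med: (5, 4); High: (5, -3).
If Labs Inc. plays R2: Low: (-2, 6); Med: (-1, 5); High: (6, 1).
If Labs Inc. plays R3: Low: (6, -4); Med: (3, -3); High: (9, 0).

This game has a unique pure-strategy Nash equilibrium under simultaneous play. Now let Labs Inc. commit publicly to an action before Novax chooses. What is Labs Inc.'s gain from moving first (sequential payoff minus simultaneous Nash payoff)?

Work backward from Novax's decision.
- R0: BR = Low, leader payoff -3.
- R1: BR = Med, leader payoff 5.
- R2: BR = Low, leader payoff -2.
- R3: BR = High, leader payoff 9.
Maximizing over -3, 5, -2, 9, Labs Inc. chooses R3. Subgame-perfect outcome: (R3, High) with payoffs (9, 0).
For the simultaneous game, intersect best replies.
Labs Inc.'s best replies: Low→R3; Med→R1; High→R0.
Novax's best replies: R0→Low; R1→Med; R2→Low; R3→High.
The unique mutual best reply is (R1, Med), giving (5, 4).
Labs Inc.'s commitment gain: 9 − 5 = 4.

4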